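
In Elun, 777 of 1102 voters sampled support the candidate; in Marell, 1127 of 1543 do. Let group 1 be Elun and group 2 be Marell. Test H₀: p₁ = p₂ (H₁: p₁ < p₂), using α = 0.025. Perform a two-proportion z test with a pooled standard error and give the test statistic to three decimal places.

z = -1.429

p̂₁ = 777/1102 ≈ 0.705082, p̂₂ = 1127/1543 ≈ 0.730395.
Pooled p̂ = (777+1127)/(1102+1543) = 1904/2645 = 0.719849.
SE = √(0.201667 × 0.00155553) = 0.017712.
z = (0.705082 − 0.730395)/0.017712 = -0.025313/0.017712 = -1.429.
p-value = P(Z < -1.429) ≈ 0.0765, so at α = 0.025 we fail to reject H₀.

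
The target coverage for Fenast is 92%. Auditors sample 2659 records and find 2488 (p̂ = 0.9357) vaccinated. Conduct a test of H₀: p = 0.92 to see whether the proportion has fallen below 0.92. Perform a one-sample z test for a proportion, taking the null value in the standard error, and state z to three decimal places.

z = 2.982

p̂ = 2488/2659 ≈ 0.935690.
Under H₀, SE = √(0.92·0.08/2659) = √(2.76796e-05) = 0.005261.
z = (0.935690 − 0.92)/0.005261 = 0.015690/0.005261 = 2.982.
p-value = P(Z < 2.982) ≈ 0.9986.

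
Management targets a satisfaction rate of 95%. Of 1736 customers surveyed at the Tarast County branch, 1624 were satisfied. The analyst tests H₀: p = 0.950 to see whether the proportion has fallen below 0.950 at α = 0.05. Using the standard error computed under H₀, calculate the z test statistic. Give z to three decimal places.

p̂ = 1624/1736 ≈ 0.935484.
SE = √(p₀(1−p₀)/n) = √(0.0475/1736) = 0.005231.
z = (0.935484 − 0.95)/0.005231 = -0.014516/0.005231 = -2.775.
p-value = P(Z < -2.775) ≈ 0.0028. With α = 0.05, reject H₀.

z = -2.775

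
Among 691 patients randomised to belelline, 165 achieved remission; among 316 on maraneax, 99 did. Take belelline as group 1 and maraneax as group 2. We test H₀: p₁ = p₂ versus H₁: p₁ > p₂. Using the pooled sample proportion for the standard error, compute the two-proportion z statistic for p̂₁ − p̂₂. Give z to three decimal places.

z = -2.495

p̂₁ = 165/691 = 0.238784, p̂₂ = 99/316 = 0.313291.
Pooled p̂ = (165+99)/(691+316) = 264/1007 = 0.262165.
SE = √(p̂(1−p̂)(1/n₁+1/n₂)) = √(0.262165·0.737835·0.00461173) = √(0.000892068) = 0.029868.
z = (0.238784 − 0.313291)/0.029868 = -0.074507/0.029868 = -2.495.
p-value = P(Z > -2.495) ≈ 0.9937.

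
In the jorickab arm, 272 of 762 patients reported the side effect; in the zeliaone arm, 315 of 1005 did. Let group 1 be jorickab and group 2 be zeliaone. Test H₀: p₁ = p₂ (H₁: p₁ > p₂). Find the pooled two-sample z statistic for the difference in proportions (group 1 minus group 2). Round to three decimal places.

z = 1.924

p̂₁ = 272/762 ≈ 0.35696, p̂₂ = 315/1005 ≈ 0.31343.
Pooled p̂ = (272+315)/(762+1005) = 587/1767 = 0.33220.
SE = √(0.221844 × 0.00230736) = 0.02262.
z = (0.35696 − 0.31343)/0.02262 = 0.04353/0.02262 = 1.924.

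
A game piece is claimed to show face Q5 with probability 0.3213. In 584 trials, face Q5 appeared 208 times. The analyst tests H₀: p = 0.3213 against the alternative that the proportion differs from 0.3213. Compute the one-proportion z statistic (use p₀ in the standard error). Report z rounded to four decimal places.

p̂ = 208/584 ≈ 0.356164.
SE = √(p₀(1−p₀)/n) = √(0.21807/584) = 0.019324.
z = (0.356164 − 0.3213)/0.019324 = 0.034864/0.019324 = 1.8042.

z = 1.8042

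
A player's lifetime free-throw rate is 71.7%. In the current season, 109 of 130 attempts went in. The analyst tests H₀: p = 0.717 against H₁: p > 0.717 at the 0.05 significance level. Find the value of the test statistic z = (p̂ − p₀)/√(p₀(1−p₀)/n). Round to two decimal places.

z = 3.07

p̂ = 109/130 ≈ 0.83846.
SE = √(p₀(1−p₀)/n) = √(0.20291/130) = 0.03951.
z = (0.83846 − 0.717)/0.03951 = 0.12146/0.03951 = 3.07.
p-value = P(Z > 3.074) ≈ 0.0011. With α = 0.05, reject H₀.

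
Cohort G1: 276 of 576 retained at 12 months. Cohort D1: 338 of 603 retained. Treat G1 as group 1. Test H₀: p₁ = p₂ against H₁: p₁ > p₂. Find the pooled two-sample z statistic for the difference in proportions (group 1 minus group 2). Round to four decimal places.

p̂₁ = 276/576 ≈ 0.479167, p̂₂ = 338/603 ≈ 0.560531.
Pooled p̂ = (276+338)/(576+603) = 614/1179 = 0.520780.
SE = √(0.249568 × 0.00339449) = 0.029106.
z = (0.479167 − 0.560531)/0.029106 = -0.081364/0.029106 = -2.7954.
p-value = P(Z > -2.795) ≈ 0.9974.

z = -2.7954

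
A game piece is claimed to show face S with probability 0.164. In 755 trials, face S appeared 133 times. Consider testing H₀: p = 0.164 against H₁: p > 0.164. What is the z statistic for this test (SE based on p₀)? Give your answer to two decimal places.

z = 0.90

p̂ = 133/755 = 0.1762.
SE = √(p₀(1−p₀)/n) = √(0.1371/755) = 0.0135.
z = (0.1762 − 0.164)/0.0135 = 0.0122/0.0135 = 0.90.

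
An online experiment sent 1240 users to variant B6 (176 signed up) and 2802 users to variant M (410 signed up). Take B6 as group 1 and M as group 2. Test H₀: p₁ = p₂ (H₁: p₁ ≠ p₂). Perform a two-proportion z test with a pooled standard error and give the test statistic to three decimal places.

z = -0.365

p̂₁ = 176/1240 = 0.14194, p̂₂ = 410/2802 = 0.14632.
Pooled p̂ = (176+410)/(1240+2802) = 586/4042 = 0.14498.
SE = √(0.123959 × 0.00116334) = 0.01201.
z = (0.14194 − 0.14632)/0.01201 = -0.00438/0.01201 = -0.365.
p-value = 2·P(Z > 0.365) ≈ 0.7148.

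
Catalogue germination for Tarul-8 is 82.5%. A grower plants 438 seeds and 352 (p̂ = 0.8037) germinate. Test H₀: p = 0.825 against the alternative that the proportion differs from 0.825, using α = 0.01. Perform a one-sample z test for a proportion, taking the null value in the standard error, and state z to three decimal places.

p̂ = 352/438 ≈ 0.80365.
Standard error under H₀: √(0.825×0.175/438) = 0.01816.
z = (0.80365 − 0.825)/0.01816 = -0.02135/0.01816 = -1.176.
p-value = 2·P(Z > 1.176) ≈ 0.2397, so at α = 0.01 we fail to reject H₀.

z = -1.176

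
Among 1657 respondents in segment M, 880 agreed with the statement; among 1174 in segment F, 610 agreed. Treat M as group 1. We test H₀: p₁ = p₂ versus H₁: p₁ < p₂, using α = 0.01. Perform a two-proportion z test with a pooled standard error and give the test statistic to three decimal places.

z = 0.603

p̂₁ = 880/1657 = 0.53108, p̂₂ = 610/1174 = 0.51959.
Pooled p̂ = (880+610)/(1657+1174) = 1490/2831 = 0.52632.
SE = √(p̂(1−p̂)(1/n₁+1/n₂)) = √(0.52632·0.47368·0.00145529) = √(0.000362814) = 0.01905.
z = (0.53108 − 0.51959)/0.01905 = 0.01149/0.01905 = 0.603.
p-value = P(Z < 0.603) ≈ 0.7268. With α = 0.01, fail to reject H₀.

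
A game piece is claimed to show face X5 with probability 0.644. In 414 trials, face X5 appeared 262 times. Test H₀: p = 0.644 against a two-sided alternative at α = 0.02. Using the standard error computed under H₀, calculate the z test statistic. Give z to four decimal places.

p̂ = 262/414 = 0.632850.
Standard error under H₀: √(0.644×0.356/414) = 0.023532.
z = (0.632850 − 0.644)/0.023532 = -0.011150/0.023532 = -0.4738.
p-value = 2·P(Z > 0.474) ≈ 0.6356. With α = 0.02, fail to reject H₀.

z = -0.4738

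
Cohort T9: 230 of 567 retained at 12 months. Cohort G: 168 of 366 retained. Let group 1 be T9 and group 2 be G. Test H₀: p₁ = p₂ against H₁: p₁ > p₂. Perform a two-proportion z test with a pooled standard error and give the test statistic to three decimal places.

p̂₁ = 230/567 = 0.405644, p̂₂ = 168/366 = 0.459016.
Pooled p̂ = (230+168)/(567+366) = 398/933 = 0.426581.
SE = √(p̂(1−p̂)(1/n₁+1/n₂)) = √(0.426581·0.573419·0.00449591) = √(0.00109974) = 0.033162.
z = (0.405644 − 0.459016)/0.033162 = -0.053372/0.033162 = -1.609.
p-value = P(Z > -1.609) ≈ 0.9462.

z = -1.609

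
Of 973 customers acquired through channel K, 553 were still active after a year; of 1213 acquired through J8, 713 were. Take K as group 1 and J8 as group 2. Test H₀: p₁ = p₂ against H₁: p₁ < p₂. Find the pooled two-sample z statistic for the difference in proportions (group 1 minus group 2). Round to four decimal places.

p̂₁ = 553/973 ≈ 0.568345, p̂₂ = 713/1213 ≈ 0.587799.
Pooled p̂ = (553+713)/(973+1213) = 1266/2186 = 0.579140.
SE = √(0.243737 × 0.00185215) = 0.021247.
z = (0.568345 − 0.587799)/0.021247 = -0.019454/0.021247 = -0.9156.

z = -0.9156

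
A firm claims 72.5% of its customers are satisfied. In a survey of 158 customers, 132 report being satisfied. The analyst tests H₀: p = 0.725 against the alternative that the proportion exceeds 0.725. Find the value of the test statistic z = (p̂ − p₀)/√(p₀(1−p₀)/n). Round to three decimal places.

p̂ = 132/158 = 0.83544.
SE = √(p₀(1−p₀)/n) = √(0.19937/158) = 0.03552.
z = (0.83544 − 0.725)/0.03552 = 0.11044/0.03552 = 3.109.
p-value = P(Z > 3.109) ≈ 0.0009.

z = 3.109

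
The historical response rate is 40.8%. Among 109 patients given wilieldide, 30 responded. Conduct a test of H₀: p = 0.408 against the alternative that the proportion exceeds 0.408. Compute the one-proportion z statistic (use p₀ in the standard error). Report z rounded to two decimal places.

p̂ = 30/109 = 0.2752.
Under H₀, SE = √(0.408·0.592/109) = √(0.00221593) = 0.0471.
z = (0.2752 − 0.408)/0.0471 = -0.1328/0.0471 = -2.82.
p-value = P(Z > -2.820) ≈ 0.9976.

z = -2.82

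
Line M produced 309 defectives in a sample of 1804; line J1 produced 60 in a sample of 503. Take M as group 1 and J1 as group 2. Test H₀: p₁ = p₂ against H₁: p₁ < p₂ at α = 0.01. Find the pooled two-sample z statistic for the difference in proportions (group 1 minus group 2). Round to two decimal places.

z = 2.81

p̂₁ = 309/1804 = 0.1713, p̂₂ = 60/503 = 0.1193.
Pooled p̂ = (309+60)/(1804+503) = 369/2307 = 0.1599.
SE = √(0.134365 × 0.0025424) = 0.0185.
z = (0.1713 − 0.1193)/0.0185 = 0.0520/0.0185 = 2.81.
p-value = P(Z < 2.814) ≈ 0.9976. With α = 0.01, fail to reject H₀.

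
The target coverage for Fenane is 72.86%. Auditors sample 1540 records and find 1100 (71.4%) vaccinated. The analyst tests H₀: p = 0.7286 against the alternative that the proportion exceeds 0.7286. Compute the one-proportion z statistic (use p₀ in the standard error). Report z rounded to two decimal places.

p̂ = 1100/1540 = 0.71429.
Standard error under H₀: √(0.7286×0.2714/1540) = 0.01133.
z = (0.71429 − 0.7286)/0.01133 = -0.01431/0.01133 = -1.26.
p-value = P(Z > -1.263) ≈ 0.8967.

z = -1.26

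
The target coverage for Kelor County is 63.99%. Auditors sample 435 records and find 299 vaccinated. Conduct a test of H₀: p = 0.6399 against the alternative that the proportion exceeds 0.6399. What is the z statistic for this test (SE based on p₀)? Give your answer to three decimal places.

z = 2.062

p̂ = 299/435 = 0.68736.
SE = √(p₀(1−p₀)/n) = √(0.23043/435) = 0.02302.
z = (0.68736 − 0.6399)/0.02302 = 0.04746/0.02302 = 2.062.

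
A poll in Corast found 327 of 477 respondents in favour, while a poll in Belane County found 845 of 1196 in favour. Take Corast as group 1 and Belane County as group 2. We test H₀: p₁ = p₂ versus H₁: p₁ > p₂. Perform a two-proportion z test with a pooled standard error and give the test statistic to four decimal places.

z = -0.8461

p̂₁ = 327/477 ≈ 0.685535, p̂₂ = 845/1196 ≈ 0.706522.
Pooled p̂ = (327+845)/(477+1196) = 1172/1673 = 0.700538.
SE = √(0.209785 × 0.00293256) = 0.024803.
z = (0.685535 − 0.706522)/0.024803 = -0.020987/0.024803 = -0.8461.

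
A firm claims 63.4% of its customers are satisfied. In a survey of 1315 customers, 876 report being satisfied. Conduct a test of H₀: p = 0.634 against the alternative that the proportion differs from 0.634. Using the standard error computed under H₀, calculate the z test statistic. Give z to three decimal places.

p̂ = 876/1315 = 0.666160.
Standard error under H₀: √(0.634×0.366/1315) = 0.013284.
z = (0.666160 − 0.634)/0.013284 = 0.032160/0.013284 = 2.421.

z = 2.421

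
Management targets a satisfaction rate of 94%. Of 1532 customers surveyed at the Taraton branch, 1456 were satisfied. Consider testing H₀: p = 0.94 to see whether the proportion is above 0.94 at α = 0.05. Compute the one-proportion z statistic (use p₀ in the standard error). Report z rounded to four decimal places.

p̂ = 1456/1532 = 0.9503916.
SE = √(p₀(1−p₀)/n) = √(0.0564/1532) = 0.0060675.
z = (0.9503916 − 0.94)/0.0060675 = 0.0103916/0.0060675 = 1.7127.
p-value = P(Z > 1.713) ≈ 0.0434; since p < α = 0.05, reject H₀.

z = 1.7127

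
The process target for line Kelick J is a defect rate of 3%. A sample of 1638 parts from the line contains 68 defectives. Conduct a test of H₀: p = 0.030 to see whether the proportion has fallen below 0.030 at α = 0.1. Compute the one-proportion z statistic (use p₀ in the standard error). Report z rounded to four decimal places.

z = 2.7317

p̂ = 68/1638 = 0.041514.
Under H₀, SE = √(0.03·0.97/1638) = √(1.77656e-05) = 0.004215.
z = (0.041514 − 0.03)/0.004215 = 0.011514/0.004215 = 2.7317.
p-value = P(Z < 2.732) ≈ 0.9968; since p > α = 0.1, fail to reject H₀.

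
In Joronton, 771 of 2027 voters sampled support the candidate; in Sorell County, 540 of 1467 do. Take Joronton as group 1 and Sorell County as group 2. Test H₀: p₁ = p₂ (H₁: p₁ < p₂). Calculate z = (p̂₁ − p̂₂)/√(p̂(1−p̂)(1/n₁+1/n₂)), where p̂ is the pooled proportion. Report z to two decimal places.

p̂₁ = 771/2027 = 0.3804, p̂₂ = 540/1467 = 0.3681.
Pooled p̂ = (771+540)/(2027+1467) = 1311/3494 = 0.3752.
SE = √(p̂(1−p̂)(1/n₁+1/n₂)) = √(0.3752·0.6248·0.001175) = √(0.000275454) = 0.0166.
z = (0.3804 − 0.3681)/0.0166 = 0.0123/0.0166 = 0.74.

z = 0.74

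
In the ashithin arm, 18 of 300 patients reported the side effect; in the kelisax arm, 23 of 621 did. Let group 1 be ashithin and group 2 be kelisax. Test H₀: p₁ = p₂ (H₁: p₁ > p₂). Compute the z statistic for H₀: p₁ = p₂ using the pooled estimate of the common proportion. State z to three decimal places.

z = 1.584

p̂₁ = 18/300 = 0.060000, p̂₂ = 23/621 = 0.037037.
Pooled p̂ = (18+23)/(300+621) = 41/921 = 0.044517.
SE = √(p̂(1−p̂)(1/n₁+1/n₂)) = √(0.044517·0.955483·0.00494364) = √(0.000210278) = 0.014501.
z = (0.060000 − 0.037037)/0.014501 = 0.022963/0.014501 = 1.584.
p-value = P(Z > 1.584) ≈ 0.0566.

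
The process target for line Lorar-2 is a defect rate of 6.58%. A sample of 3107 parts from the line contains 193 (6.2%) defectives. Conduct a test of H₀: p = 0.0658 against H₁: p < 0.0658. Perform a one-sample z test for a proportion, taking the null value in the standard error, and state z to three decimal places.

z = -0.828

p̂ = 193/3107 = 0.062118.
Under H₀, SE = √(0.0658·0.9342/3107) = √(1.97845e-05) = 0.004448.
z = (0.062118 − 0.0658)/0.004448 = -0.003682/0.004448 = -0.828.
p-value = P(Z < -0.828) ≈ 0.2039.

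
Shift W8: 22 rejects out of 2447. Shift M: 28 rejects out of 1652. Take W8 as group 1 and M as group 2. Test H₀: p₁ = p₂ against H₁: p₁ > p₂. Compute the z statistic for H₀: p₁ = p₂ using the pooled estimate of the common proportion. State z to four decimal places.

p̂₁ = 22/2447 ≈ 0.0089906, p̂₂ = 28/1652 ≈ 0.0169492.
Pooled p̂ = (22+28)/(2447+1652) = 50/4099 = 0.0121981.
SE = √(p̂(1−p̂)(1/n₁+1/n₂)) = √(0.0121981·0.9878019·0.00101399) = √(1.22179e-05) = 0.0034954.
z = (0.0089906 − 0.0169492)/0.0034954 = -0.0079586/0.0034954 = -2.2769.

z = -2.2769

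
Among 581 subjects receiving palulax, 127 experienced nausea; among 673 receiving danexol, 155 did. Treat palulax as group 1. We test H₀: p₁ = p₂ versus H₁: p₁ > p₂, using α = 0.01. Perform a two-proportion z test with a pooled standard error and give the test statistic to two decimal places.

z = -0.50

p̂₁ = 127/581 = 0.2186, p̂₂ = 155/673 = 0.2303.
Pooled p̂ = (127+155)/(581+673) = 282/1254 = 0.2249.
SE = √(p̂(1−p̂)(1/n₁+1/n₂)) = √(0.2249·0.7751·0.00320705) = √(0.000559019) = 0.0236.
z = (0.2186 − 0.2303)/0.0236 = -0.0117/0.0236 = -0.50.
p-value = P(Z > -0.496) ≈ 0.6900, so at α = 0.01 we fail to reject H₀.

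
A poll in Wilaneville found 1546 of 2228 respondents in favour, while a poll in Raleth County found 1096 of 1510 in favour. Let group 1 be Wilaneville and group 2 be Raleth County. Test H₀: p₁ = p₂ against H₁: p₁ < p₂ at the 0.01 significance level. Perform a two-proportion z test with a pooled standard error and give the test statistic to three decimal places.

z = -2.104

p̂₁ = 1546/2228 ≈ 0.693896, p̂₂ = 1096/1510 ≈ 0.725828.
Pooled p̂ = (1546+1096)/(2228+1510) = 2642/3738 = 0.706795.
SE = √(0.207236 × 0.00111108) = 0.015174.
z = (0.693896 − 0.725828)/0.015174 = -0.031932/0.015174 = -2.104.
p-value = P(Z < -2.104) ≈ 0.0177; since p > α = 0.01, fail to reject H₀.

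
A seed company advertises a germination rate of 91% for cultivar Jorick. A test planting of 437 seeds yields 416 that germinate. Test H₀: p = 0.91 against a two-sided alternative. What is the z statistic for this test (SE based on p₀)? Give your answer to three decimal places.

z = 3.064

p̂ = 416/437 ≈ 0.95195.
Standard error under H₀: √(0.91×0.09/437) = 0.01369.
z = (0.95195 − 0.91)/0.01369 = 0.04195/0.01369 = 3.064.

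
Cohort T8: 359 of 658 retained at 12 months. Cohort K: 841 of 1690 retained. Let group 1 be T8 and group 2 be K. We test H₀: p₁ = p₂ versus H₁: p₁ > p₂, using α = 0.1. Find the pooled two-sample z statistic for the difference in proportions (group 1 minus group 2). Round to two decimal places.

z = 2.09

p̂₁ = 359/658 = 0.5456, p̂₂ = 841/1690 = 0.4976.
Pooled p̂ = (359+841)/(658+1690) = 1200/2348 = 0.5111.
SE = √(0.249877 × 0.00211147) = 0.0230.
z = (0.5456 − 0.4976)/0.0230 = 0.0480/0.0230 = 2.09.
p-value = P(Z > 2.088) ≈ 0.0184; since p < α = 0.1, reject H₀.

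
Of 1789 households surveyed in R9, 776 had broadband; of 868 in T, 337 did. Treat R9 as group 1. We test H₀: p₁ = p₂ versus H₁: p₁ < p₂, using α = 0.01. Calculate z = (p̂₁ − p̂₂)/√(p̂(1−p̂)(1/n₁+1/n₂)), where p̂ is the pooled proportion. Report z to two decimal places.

p̂₁ = 776/1789 ≈ 0.43376, p̂₂ = 337/868 ≈ 0.38825.
Pooled p̂ = (776+337)/(1789+868) = 1113/2657 = 0.41889.
SE = √(p̂(1−p̂)(1/n₁+1/n₂)) = √(0.41889·0.58111·0.00171105) = √(0.000416506) = 0.02041.
z = (0.43376 − 0.38825)/0.02041 = 0.04551/0.02041 = 2.23.
p-value = P(Z < 2.230) ≈ 0.9871; since p > α = 0.01, fail to reject H₀.

z = 2.23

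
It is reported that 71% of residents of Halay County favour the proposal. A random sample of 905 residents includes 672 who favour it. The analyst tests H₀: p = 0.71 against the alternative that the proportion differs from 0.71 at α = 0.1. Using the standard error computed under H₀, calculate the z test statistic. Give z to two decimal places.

z = 2.16

p̂ = 672/905 ≈ 0.74254.
Standard error under H₀: √(0.71×0.29/905) = 0.01508.
z = (0.74254 − 0.71)/0.01508 = 0.03254/0.01508 = 2.16.
p-value = 2·P(Z > 2.157) ≈ 0.0310. With α = 0.1, reject H₀.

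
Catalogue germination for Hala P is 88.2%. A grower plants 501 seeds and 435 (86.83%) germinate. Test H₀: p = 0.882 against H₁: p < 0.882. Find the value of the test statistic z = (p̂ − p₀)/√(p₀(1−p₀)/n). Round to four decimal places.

z = -0.9531

p̂ = 435/501 ≈ 0.868263.
Under H₀, SE = √(0.882·0.118/501) = √(0.000207737) = 0.014413.
z = (0.868263 − 0.882)/0.014413 = -0.013737/0.014413 = -0.9531.
p-value = P(Z < -0.953) ≈ 0.1703.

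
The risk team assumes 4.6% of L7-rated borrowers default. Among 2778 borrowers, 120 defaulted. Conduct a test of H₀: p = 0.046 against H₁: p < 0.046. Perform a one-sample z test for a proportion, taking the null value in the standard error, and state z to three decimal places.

z = -0.705

p̂ = 120/2778 ≈ 0.04320.
Standard error under H₀: √(0.046×0.954/2778) = 0.00397.
z = (0.04320 − 0.046)/0.00397 = -0.00280/0.00397 = -0.705.
p-value = P(Z < -0.705) ≈ 0.2403.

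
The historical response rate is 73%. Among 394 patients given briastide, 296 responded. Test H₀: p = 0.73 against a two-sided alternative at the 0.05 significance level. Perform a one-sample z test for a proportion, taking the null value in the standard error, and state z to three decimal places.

z = 0.951

p̂ = 296/394 ≈ 0.75127.
SE = √(p₀(1−p₀)/n) = √(0.1971/394) = 0.02237.
z = (0.75127 − 0.73)/0.02237 = 0.02127/0.02237 = 0.951.
Two-sided p-value ≈ 2·Φ(−0.951) = 0.3416, so at α = 0.05 we fail to reject H₀.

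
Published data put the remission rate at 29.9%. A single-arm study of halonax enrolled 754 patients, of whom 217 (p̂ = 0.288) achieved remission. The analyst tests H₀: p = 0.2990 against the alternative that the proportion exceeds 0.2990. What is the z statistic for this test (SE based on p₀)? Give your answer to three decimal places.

p̂ = 217/754 = 0.28780.
Standard error under H₀: √(0.299×0.701/754) = 0.01667.
z = (0.28780 − 0.299)/0.01667 = -0.01120/0.01667 = -0.672.

z = -0.672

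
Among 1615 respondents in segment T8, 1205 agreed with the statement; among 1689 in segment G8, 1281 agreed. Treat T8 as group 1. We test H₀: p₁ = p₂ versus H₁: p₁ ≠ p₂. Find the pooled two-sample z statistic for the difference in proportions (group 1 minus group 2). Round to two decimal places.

p̂₁ = 1205/1615 ≈ 0.7461, p̂₂ = 1281/1689 ≈ 0.7584.
Pooled p̂ = (1205+1281)/(1615+1689) = 2486/3304 = 0.7524.
SE = √(0.186283 × 0.00121126) = 0.0150.
z = (0.7461 − 0.7584)/0.0150 = -0.0123/0.0150 = -0.82.

z = -0.82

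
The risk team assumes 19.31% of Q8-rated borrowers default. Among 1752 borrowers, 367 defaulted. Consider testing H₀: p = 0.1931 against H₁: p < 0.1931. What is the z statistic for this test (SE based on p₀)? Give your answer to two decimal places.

z = 1.74

p̂ = 367/1752 = 0.2095.
Under H₀, SE = √(0.1931·0.8069/1752) = √(8.8934e-05) = 0.0094.
z = (0.2095 − 0.1931)/0.0094 = 0.0164/0.0094 = 1.74.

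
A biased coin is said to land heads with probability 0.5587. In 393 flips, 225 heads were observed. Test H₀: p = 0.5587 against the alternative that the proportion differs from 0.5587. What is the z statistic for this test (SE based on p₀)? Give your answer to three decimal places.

p̂ = 225/393 = 0.57252.
Standard error under H₀: √(0.5587×0.4413/393) = 0.02505.
z = (0.57252 − 0.5587)/0.02505 = 0.01382/0.02505 = 0.552.
p-value = 2·P(Z > 0.552) ≈ 0.5811.

z = 0.552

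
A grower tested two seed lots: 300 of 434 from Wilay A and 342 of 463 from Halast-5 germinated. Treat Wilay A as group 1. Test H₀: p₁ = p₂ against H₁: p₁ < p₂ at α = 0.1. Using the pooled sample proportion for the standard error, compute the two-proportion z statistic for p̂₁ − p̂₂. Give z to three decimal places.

p̂₁ = 300/434 ≈ 0.69124, p̂₂ = 342/463 ≈ 0.73866.
Pooled p̂ = (300+342)/(434+463) = 642/897 = 0.71572.
SE = √(0.203465 × 0.00446397) = 0.03014.
z = (0.69124 − 0.73866)/0.03014 = -0.04742/0.03014 = -1.573.
p-value = P(Z < -1.573) ≈ 0.0578; since p < α = 0.1, reject H₀.

z = -1.573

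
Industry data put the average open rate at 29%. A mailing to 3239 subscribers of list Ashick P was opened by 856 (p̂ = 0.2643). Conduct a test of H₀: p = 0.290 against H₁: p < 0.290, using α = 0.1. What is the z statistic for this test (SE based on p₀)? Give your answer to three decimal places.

z = -3.226

p̂ = 856/3239 ≈ 0.264279.
Under H₀, SE = √(0.29·0.71/3239) = √(6.3569e-05) = 0.007973.
z = (0.264279 − 0.29)/0.007973 = -0.025721/0.007973 = -3.226.
p-value = P(Z < -3.226) ≈ 0.0006; since p < α = 0.1, reject H₀.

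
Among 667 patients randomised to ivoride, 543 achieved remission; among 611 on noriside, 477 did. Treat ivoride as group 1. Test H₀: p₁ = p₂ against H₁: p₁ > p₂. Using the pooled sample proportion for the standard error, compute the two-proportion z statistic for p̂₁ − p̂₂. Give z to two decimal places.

p̂₁ = 543/667 = 0.81409, p̂₂ = 477/611 = 0.78069.
Pooled p̂ = (543+477)/(667+611) = 1020/1278 = 0.79812.
SE = √(p̂(1−p̂)(1/n₁+1/n₂)) = √(0.79812·0.20188·0.00313591) = √(0.000505268) = 0.02248.
z = (0.81409 − 0.78069)/0.02248 = 0.03340/0.02248 = 1.49.
p-value = P(Z > 1.486) ≈ 0.0686.

z = 1.49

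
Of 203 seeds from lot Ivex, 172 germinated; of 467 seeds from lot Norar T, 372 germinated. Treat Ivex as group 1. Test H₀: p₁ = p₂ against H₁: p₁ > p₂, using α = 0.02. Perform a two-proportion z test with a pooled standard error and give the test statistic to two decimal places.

p̂₁ = 172/203 = 0.8473, p̂₂ = 372/467 = 0.7966.
Pooled p̂ = (172+372)/(203+467) = 544/670 = 0.8119.
SE = √(0.152693 × 0.00706744) = 0.0329.
z = (0.8473 − 0.7966)/0.0329 = 0.0507/0.0329 = 1.54.
p-value = P(Z > 1.544) ≈ 0.0613, so at α = 0.02 we fail to reject H₀.

z = 1.54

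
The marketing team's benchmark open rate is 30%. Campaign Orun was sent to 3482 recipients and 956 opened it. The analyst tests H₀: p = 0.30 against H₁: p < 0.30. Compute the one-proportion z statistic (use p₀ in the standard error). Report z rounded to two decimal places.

p̂ = 956/3482 = 0.27455.
Standard error under H₀: √(0.3×0.7/3482) = 0.00777.
z = (0.27455 − 0.3)/0.00777 = -0.02545/0.00777 = -3.28.
p-value = P(Z < -3.276) ≈ 0.0005.

z = -3.28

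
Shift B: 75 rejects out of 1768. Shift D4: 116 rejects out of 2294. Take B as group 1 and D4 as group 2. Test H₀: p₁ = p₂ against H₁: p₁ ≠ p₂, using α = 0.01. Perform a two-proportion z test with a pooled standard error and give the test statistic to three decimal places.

p̂₁ = 75/1768 ≈ 0.04242, p̂₂ = 116/2294 ≈ 0.05057.
Pooled p̂ = (75+116)/(1768+2294) = 191/4062 = 0.04702.
SE = √(p̂(1−p̂)(1/n₁+1/n₂)) = √(0.04702·0.95298·0.00100153) = √(4.48788e-05) = 0.00670.
z = (0.04242 − 0.05057)/0.00670 = -0.00815/0.00670 = -1.216.
Two-sided p-value ≈ 2·Φ(−1.216) = 0.2240, so at α = 0.01 we fail to reject H₀.

z = -1.216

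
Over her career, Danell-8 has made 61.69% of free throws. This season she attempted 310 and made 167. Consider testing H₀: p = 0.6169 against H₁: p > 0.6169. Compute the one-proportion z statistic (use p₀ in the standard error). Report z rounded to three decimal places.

z = -2.832

p̂ = 167/310 = 0.53871.
SE = √(p₀(1−p₀)/n) = √(0.23633/310) = 0.02761.
z = (0.53871 − 0.6169)/0.02761 = -0.07819/0.02761 = -2.832.
p-value = P(Z > -2.832) ≈ 0.9977.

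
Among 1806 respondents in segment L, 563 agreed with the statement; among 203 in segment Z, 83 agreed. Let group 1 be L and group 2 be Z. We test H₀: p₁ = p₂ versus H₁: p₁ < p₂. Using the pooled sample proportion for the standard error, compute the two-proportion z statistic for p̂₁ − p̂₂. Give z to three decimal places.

p̂₁ = 563/1806 ≈ 0.31174, p̂₂ = 83/203 ≈ 0.40887.
Pooled p̂ = (563+83)/(1806+203) = 646/2009 = 0.32155.
SE = √(0.218157 × 0.00547982) = 0.03458.
z = (0.31174 − 0.40887)/0.03458 = -0.09713/0.03458 = -2.809.

z = -2.809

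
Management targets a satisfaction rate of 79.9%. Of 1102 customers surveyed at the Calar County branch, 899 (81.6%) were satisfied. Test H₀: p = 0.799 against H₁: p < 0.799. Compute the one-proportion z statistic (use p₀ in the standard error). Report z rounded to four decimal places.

z = 1.3908

p̂ = 899/1102 ≈ 0.8157895.
Under H₀, SE = √(0.799·0.201/1102) = √(0.000145734) = 0.0120720.
z = (0.8157895 − 0.799)/0.0120720 = 0.0167895/0.0120720 = 1.3908.
p-value = P(Z < 1.391) ≈ 0.9179.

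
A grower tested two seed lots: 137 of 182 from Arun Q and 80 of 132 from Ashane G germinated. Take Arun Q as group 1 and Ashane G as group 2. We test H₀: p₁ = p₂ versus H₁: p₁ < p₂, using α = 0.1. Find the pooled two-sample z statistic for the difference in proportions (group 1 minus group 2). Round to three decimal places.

p̂₁ = 137/182 ≈ 0.75275, p̂₂ = 80/132 ≈ 0.60606.
Pooled p̂ = (137+80)/(182+132) = 217/314 = 0.69108.
SE = √(0.213487 × 0.0130703) = 0.05282.
z = (0.75275 − 0.60606)/0.05282 = 0.14669/0.05282 = 2.777.
p-value = P(Z < 2.777) ≈ 0.9973. With α = 0.1, fail to reject H₀.

z = 2.777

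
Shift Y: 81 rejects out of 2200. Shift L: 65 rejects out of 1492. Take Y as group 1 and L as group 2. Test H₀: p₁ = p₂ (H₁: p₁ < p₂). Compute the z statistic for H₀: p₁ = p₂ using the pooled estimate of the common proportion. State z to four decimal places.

z = -1.0323

p̂₁ = 81/2200 ≈ 0.0368182, p̂₂ = 65/1492 ≈ 0.0435657.
Pooled p̂ = (81+65)/(2200+1492) = 146/3692 = 0.0395450.
SE = √(0.0379812 × 0.00112479) = 0.0065361.
z = (0.0368182 − 0.0435657)/0.0065361 = -0.0067475/0.0065361 = -1.0323.
p-value = P(Z < -1.032) ≈ 0.1510.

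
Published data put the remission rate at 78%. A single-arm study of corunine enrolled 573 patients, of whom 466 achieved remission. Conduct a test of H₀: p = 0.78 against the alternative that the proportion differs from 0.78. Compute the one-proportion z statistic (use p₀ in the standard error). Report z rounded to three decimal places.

z = 1.922

p̂ = 466/573 ≈ 0.813264.
Under H₀, SE = √(0.78·0.22/573) = √(0.000299476) = 0.017305.
z = (0.813264 − 0.78)/0.017305 = 0.033264/0.017305 = 1.922.
Two-sided p-value ≈ 2·Φ(−1.922) = 0.0546.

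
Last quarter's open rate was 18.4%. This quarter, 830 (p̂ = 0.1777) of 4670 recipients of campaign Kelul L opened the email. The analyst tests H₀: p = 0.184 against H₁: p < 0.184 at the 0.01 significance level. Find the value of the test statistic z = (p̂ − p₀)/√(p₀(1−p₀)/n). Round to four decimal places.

z = -1.1058

p̂ = 830/4670 = 0.177730.
Under H₀, SE = √(0.184·0.816/4670) = √(3.21507e-05) = 0.005670.
z = (0.177730 − 0.184)/0.005670 = -0.006270/0.005670 = -1.1058.
p-value = P(Z < -1.106) ≈ 0.1344. With α = 0.01, fail to reject H₀.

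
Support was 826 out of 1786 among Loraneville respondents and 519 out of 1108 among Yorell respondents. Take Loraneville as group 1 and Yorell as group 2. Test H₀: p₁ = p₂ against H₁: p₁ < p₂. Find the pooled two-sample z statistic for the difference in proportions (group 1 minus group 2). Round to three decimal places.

p̂₁ = 826/1786 = 0.462486, p̂₂ = 519/1108 = 0.468412.
Pooled p̂ = (826+519)/(1786+1108) = 1345/2894 = 0.464755.
SE = √(0.248758 × 0.00146244) = 0.019073.
z = (0.462486 − 0.468412)/0.019073 = -0.005926/0.019073 = -0.311.
p-value = P(Z < -0.311) ≈ 0.3780.

z = -0.311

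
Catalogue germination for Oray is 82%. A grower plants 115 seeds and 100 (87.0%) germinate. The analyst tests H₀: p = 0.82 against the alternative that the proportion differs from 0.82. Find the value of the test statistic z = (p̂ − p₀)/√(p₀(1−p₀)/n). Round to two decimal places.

z = 1.38

p̂ = 100/115 = 0.86957.
Under H₀, SE = √(0.82·0.18/115) = √(0.00128348) = 0.03583.
z = (0.86957 − 0.82)/0.03583 = 0.04957/0.03583 = 1.38.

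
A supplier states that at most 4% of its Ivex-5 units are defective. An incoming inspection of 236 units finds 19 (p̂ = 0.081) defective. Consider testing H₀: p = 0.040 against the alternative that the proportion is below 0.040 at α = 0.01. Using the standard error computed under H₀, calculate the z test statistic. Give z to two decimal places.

z = 3.18

p̂ = 19/236 ≈ 0.080508.
Standard error under H₀: √(0.04×0.96/236) = 0.012756.
z = (0.080508 − 0.04)/0.012756 = 0.040508/0.012756 = 3.18.
p-value = P(Z < 3.176) ≈ 0.9993. With α = 0.01, fail to reject H₀.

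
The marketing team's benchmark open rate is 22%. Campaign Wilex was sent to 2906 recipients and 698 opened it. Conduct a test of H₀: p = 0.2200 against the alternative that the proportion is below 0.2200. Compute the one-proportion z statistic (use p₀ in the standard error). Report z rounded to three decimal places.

z = 2.628

p̂ = 698/2906 ≈ 0.240193.
Under H₀, SE = √(0.22·0.78/2906) = √(5.90502e-05) = 0.007684.
z = (0.240193 − 0.22)/0.007684 = 0.020193/0.007684 = 2.628.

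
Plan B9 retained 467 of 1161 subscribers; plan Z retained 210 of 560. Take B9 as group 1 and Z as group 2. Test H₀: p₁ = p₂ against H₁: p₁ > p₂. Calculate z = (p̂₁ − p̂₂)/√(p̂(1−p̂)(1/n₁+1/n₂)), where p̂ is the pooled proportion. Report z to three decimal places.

z = 1.084

p̂₁ = 467/1161 = 0.40224, p̂₂ = 210/560 = 0.37500.
Pooled p̂ = (467+210)/(1161+560) = 677/1721 = 0.39338.
SE = √(p̂(1−p̂)(1/n₁+1/n₂)) = √(0.39338·0.60662·0.00264704) = √(0.000631667) = 0.02513.
z = (0.40224 − 0.37500)/0.02513 = 0.02724/0.02513 = 1.084.
p-value = P(Z > 1.084) ≈ 0.1392.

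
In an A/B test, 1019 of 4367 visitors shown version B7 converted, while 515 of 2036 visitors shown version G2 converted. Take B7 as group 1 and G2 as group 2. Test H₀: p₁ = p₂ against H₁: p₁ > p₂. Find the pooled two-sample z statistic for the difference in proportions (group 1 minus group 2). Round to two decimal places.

z = -1.71

p̂₁ = 1019/4367 = 0.23334, p̂₂ = 515/2036 = 0.25295.
Pooled p̂ = (1019+515)/(4367+2036) = 1534/6403 = 0.23958.
SE = √(0.182179 × 0.000720149) = 0.01145.
z = (0.23334 − 0.25295)/0.01145 = -0.01961/0.01145 = -1.71.
p-value = P(Z > -1.712) ≈ 0.9565.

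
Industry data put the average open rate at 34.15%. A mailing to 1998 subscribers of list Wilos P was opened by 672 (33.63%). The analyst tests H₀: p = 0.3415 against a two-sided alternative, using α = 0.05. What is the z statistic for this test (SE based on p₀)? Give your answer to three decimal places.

z = -0.487

p̂ = 672/1998 = 0.336336.
SE = √(p₀(1−p₀)/n) = √(0.22488/1998) = 0.010609.
z = (0.336336 − 0.3415)/0.010609 = -0.005164/0.010609 = -0.487.
p-value = 2·P(Z > 0.487) ≈ 0.6265; since p > α = 0.05, fail to reject H₀.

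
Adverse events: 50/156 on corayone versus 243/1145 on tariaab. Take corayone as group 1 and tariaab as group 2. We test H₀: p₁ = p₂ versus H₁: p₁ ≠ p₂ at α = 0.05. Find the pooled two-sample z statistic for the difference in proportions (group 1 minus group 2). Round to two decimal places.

z = 3.04

p̂₁ = 50/156 = 0.32051, p̂₂ = 243/1145 = 0.21223.
Pooled p̂ = (50+243)/(156+1145) = 293/1301 = 0.22521.
SE = √(0.174491 × 0.00728362) = 0.03565.
z = (0.32051 − 0.21223)/0.03565 = 0.10828/0.03565 = 3.04.
Two-sided p-value ≈ 2·Φ(−3.037) = 0.0024; since p < α = 0.05, reject H₀.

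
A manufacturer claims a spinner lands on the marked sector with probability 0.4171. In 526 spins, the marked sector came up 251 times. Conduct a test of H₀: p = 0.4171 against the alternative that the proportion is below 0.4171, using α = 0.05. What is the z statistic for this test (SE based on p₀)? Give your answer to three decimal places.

z = 2.795

p̂ = 251/526 ≈ 0.47719.
Under H₀, SE = √(0.4171·0.5829/526) = √(0.00046222) = 0.02150.
z = (0.47719 − 0.4171)/0.02150 = 0.06009/0.02150 = 2.795.
p-value = P(Z < 2.795) ≈ 0.9974; since p > α = 0.05, fail to reject H₀.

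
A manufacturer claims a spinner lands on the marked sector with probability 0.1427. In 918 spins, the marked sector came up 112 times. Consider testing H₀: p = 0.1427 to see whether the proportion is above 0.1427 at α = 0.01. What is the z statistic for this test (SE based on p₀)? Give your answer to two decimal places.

p̂ = 112/918 ≈ 0.12200.
Under H₀, SE = √(0.1427·0.8573/918) = √(0.000133264) = 0.01154.
z = (0.12200 − 0.1427)/0.01154 = -0.02070/0.01154 = -1.79.
p-value = P(Z > -1.793) ≈ 0.9635, so at α = 0.01 we fail to reject H₀.

z = -1.79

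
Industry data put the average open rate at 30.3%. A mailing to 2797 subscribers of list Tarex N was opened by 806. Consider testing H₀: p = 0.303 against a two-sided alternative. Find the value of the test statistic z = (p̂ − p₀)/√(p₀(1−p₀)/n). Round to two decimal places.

z = -1.71

p̂ = 806/2797 = 0.28817.
Standard error under H₀: √(0.303×0.697/2797) = 0.00869.
z = (0.28817 − 0.303)/0.00869 = -0.01483/0.00869 = -1.71.
p-value = 2·P(Z > 1.707) ≈ 0.0878.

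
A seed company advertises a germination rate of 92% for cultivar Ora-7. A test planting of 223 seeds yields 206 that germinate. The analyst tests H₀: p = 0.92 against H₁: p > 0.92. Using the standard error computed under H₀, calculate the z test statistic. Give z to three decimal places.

z = 0.207

p̂ = 206/223 ≈ 0.92377.
Standard error under H₀: √(0.92×0.08/223) = 0.01817.
z = (0.92377 − 0.92)/0.01817 = 0.00377/0.01817 = 0.207.
p-value = P(Z > 0.207) ≈ 0.4179.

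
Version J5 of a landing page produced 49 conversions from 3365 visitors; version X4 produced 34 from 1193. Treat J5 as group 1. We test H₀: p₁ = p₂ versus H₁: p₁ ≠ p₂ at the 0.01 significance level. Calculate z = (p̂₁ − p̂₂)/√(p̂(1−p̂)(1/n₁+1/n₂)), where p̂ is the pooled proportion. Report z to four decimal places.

p̂₁ = 49/3365 ≈ 0.0145617, p̂₂ = 34/1193 ≈ 0.0284996.
Pooled p̂ = (49+34)/(3365+1193) = 83/4558 = 0.0182097.
SE = √(p̂(1−p̂)(1/n₁+1/n₂)) = √(0.0182097·0.9817903·0.0011354) = √(2.02988e-05) = 0.0045054.
z = (0.0145617 − 0.0284996)/0.0045054 = -0.0139379/0.0045054 = -3.0936.
Two-sided p-value ≈ 2·Φ(−3.094) = 0.0020; since p < α = 0.01, reject H₀.

z = -3.0936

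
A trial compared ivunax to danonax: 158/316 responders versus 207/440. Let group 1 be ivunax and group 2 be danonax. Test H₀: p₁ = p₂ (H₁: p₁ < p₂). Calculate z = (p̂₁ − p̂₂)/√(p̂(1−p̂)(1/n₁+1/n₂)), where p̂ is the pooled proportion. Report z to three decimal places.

p̂₁ = 158/316 = 0.50000, p̂₂ = 207/440 = 0.47045.
Pooled p̂ = (158+207)/(316+440) = 365/756 = 0.48280.
SE = √(p̂(1−p̂)(1/n₁+1/n₂)) = √(0.48280·0.51720·0.00543728) = √(0.00135771) = 0.03685.
z = (0.50000 − 0.47045)/0.03685 = 0.02955/0.03685 = 0.802.
p-value = P(Z < 0.802) ≈ 0.7887.

z = 0.802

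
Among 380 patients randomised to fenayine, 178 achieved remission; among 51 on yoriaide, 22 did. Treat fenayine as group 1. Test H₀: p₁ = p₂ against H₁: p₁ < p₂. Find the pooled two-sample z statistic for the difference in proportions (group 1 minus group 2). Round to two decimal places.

p̂₁ = 178/380 ≈ 0.4684, p̂₂ = 22/51 ≈ 0.4314.
Pooled p̂ = (178+22)/(380+51) = 200/431 = 0.4640.
SE = √(p̂(1−p̂)(1/n₁+1/n₂)) = √(0.4640·0.5360·0.0222394) = √(0.00553109) = 0.0744.
z = (0.4684 − 0.4314)/0.0744 = 0.0370/0.0744 = 0.50.
p-value = P(Z < 0.498) ≈ 0.6908.

z = 0.50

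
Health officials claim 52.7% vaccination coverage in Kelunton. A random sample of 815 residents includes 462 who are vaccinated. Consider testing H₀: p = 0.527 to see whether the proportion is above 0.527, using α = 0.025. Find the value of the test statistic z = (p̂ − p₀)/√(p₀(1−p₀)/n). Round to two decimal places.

p̂ = 462/815 ≈ 0.5669.
SE = √(p₀(1−p₀)/n) = √(0.24927/815) = 0.0175.
z = (0.5669 − 0.527)/0.0175 = 0.0399/0.0175 = 2.28.
p-value = P(Z > 2.280) ≈ 0.0113, so at α = 0.025 we reject H₀.

z = 2.28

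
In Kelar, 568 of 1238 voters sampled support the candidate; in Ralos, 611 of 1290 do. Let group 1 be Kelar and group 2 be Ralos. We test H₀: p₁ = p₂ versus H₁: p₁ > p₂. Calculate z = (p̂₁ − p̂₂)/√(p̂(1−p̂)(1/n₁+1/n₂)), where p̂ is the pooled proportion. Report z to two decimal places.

z = -0.75

p̂₁ = 568/1238 ≈ 0.4588, p̂₂ = 611/1290 ≈ 0.4736.
Pooled p̂ = (568+611)/(1238+1290) = 1179/2528 = 0.4664.
SE = √(p̂(1−p̂)(1/n₁+1/n₂)) = √(0.4664·0.5336·0.00158295) = √(0.000393947) = 0.0198.
z = (0.4588 − 0.4736)/0.0198 = -0.0148/0.0198 = -0.75.
p-value = P(Z > -0.748) ≈ 0.7727.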